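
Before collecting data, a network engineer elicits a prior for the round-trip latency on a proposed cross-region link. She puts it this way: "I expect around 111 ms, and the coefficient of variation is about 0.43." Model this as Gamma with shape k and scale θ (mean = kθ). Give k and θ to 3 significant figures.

For Gamma(k, scale θ): mean = kθ, variance = kθ², so CV = 1/√k.
CV = 0.43, hence k = 1/CV² = 5.41.
Then θ = mean/k = 111/5.41 = 20.5.

k ≈ 5.41, θ ≈ 20.5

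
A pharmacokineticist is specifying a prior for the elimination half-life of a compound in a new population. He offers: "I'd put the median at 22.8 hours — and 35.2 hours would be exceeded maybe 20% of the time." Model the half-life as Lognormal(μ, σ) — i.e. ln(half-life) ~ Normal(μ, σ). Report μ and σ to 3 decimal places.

μ ≈ 3.127, σ ≈ 0.516

If T ~ Lognormal(μ,σ) then ln T ~ Normal(μ,σ), so the p-quantile of ln T is μ + z_p·σ.
ln(22.8) = 3.127 and ln(35.2) = 3.561; z_{0.5} = 0, z_{0.8} = 0.8416.
σ = (3.561 − 3.127)/(0.8416 − (0)) = 0.516.
μ = 3.127 − (0)·0.516 = 3.127.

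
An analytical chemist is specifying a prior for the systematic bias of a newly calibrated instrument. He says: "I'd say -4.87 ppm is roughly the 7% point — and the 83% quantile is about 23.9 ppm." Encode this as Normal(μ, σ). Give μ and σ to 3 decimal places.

The p-quantile of Normal(μ,σ) is μ + z_p·σ, with z_{0.07} = -1.476 and z_{0.83} = 0.9542.
Eliminate σ: μ = (z₂·x₁ − z₁·x₂)/(z₂ − z₁) = (0.9542·-4.87 − (-1.476)·23.9)/2.43 = 12.603.
Then σ = (x₂ − x₁)/(z₂ − z₁) = (23.9 − -4.87)/2.43 = 11.840.

μ = 12.603, σ = 11.840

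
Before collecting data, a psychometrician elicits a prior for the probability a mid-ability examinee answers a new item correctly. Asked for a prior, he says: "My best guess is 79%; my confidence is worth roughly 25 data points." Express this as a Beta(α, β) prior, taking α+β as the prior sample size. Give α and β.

Under the effective-sample-size interpretation, Beta(α, β) has prior mean α/(α+β) and prior sample size α+β.
So α+β = 25 and α/(α+β) = 0.79, giving α = 0.79·25 = 19.75 and β = 25 − 19.75 = 5.25.

α = 19.75, β = 5.25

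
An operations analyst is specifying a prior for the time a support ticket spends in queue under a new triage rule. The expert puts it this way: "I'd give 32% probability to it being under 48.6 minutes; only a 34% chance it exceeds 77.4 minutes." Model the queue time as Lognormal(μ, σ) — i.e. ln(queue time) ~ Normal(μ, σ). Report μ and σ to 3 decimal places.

μ ≈ 4.131, σ ≈ 0.529

If T ~ Lognormal(μ,σ) then ln T ~ Normal(μ,σ), so the p-quantile of ln T is μ + z_p·σ.
ln(48.6) = 3.884 and ln(77.4) = 4.349; z_{0.32} = -0.4677, z_{0.66} = 0.4125.
σ = (4.349 − 3.884)/(0.4125 − (-0.4677)) = 0.529.
μ = 3.884 − (-0.4677)·0.529 = 4.131.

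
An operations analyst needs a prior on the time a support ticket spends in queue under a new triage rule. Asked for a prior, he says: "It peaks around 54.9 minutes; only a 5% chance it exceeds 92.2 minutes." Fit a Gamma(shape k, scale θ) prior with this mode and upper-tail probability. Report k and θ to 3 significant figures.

Gamma(k,θ) with k>1 has mode (k−1)θ, so θ = 54.9/(k−1).
Need P(X < 92.2) = 0.95 with θ tied to k this way. Start at k = 2, θ = 54.9: P(X<92.2) ≈ 0.500.
Too low — raise k to concentrate. Iterating converges to k ≈ 11.4.
Then θ = 54.9/(11.4−1) ≈ 5.28.

k ≈ 11.4, θ ≈ 5.28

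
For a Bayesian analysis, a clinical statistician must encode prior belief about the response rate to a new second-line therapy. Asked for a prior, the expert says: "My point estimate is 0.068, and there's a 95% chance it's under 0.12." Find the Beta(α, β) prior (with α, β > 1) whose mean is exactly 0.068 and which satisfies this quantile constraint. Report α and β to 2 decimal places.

With mean 0.068 fixed, write α = 0.068s, β = 0.932s where s = α+β.
Need P(θ < 0.12) = 0.95 under Beta(0.068s, 0.932s). Normal approximation: (q−m)/√(m(1−m)/s) ≈ z_{0.95} = 1.64, so s ≈ 0.068·0.932·(1.64)²/(0.12−0.068)² = 63.4.
At s = 63.4: P(θ<0.12) ≈ 0.934. Adjusting to match 0.95 gives s ≈ 78.24.
So α = 0.068·78.24 ≈ 5.32, β = 0.932·78.24 ≈ 72.92.

α ≈ 5.32, β ≈ 72.92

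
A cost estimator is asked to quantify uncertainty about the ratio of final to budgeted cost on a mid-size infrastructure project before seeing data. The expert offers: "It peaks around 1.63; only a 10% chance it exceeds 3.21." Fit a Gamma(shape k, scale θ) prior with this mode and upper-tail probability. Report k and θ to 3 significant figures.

k ≈ 5.17, θ ≈ 0.391

Gamma(k,θ) with k>1 has mode (k−1)θ, so θ = 1.63/(k−1).
Need P(X < 3.21) = 0.9 with θ tied to k this way. Start at k = 2, θ = 1.63: P(X<3.21) ≈ 0.586.
Too low — raise k to concentrate. Iterating converges to k ≈ 5.17.
Then θ = 1.63/(5.17−1) ≈ 0.391.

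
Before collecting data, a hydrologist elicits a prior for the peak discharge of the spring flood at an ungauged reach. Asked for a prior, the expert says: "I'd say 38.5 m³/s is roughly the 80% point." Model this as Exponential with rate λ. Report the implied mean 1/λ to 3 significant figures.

P(T < 38.5) = 1 − e^(−λ·38.5) = 0.8, so λ = −ln(1−0.8)/38.5 = −ln(0.2)/38.5 = 0.0418.
Mean = 1/λ = 23.9 m³/s.

mean ≈ 23.9 m³/s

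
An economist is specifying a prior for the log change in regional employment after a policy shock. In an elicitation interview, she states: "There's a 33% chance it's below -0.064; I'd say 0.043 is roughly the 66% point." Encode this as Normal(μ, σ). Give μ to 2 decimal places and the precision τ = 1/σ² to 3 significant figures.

For Normal(μ,σ), the p-quantile is μ + z_p·σ. Here z_{0.33} = -0.4399, z_{0.66} = 0.4125.
So -0.064 = μ − 0.4399σ and 0.043 = μ + 0.4125σ.
Subtracting: σ = (0.043 − -0.064)/(0.4125 − (-0.4399)) = 0.13.
Then μ = -0.064 − (-0.4399)·0.13 = -0.01.
Precision τ = 1/σ² = 1/0.1255² = 63.5.

μ = -0.01, τ = 63.5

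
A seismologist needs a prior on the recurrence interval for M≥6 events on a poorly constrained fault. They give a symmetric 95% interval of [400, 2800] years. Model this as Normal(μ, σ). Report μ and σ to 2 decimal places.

μ = 1600.00, σ = 612.26

A symmetric 95% interval runs μ ± z·σ with z = 1.96.
Half-width = 1200, so σ = 1200/1.96 = 612.26.
μ is the interval midpoint, 1600.00.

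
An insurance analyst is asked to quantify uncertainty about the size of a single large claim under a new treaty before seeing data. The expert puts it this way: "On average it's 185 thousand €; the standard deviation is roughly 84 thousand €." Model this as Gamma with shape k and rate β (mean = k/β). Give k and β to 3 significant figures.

For Gamma(k, rate β): mean = k/β, variance = k/β², so CV = 1/√k.
CV = SD/mean = 84/185 = 0.4541, hence k = 1/CV² = 4.85.
Then β = k/mean = 4.85/185 = 0.0262.

k ≈ 4.85, β ≈ 0.0262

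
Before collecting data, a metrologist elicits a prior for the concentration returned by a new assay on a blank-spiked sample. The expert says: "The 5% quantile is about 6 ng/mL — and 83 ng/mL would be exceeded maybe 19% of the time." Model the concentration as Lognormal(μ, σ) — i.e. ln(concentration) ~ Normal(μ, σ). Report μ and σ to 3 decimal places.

μ ≈ 3.505, σ ≈ 1.041

If T ~ Lognormal(μ,σ) then ln T ~ Normal(μ,σ), so the p-quantile of ln T is μ + z_p·σ.
ln(6) = 1.792 and ln(83) = 4.419; z_{0.05} = -1.645, z_{0.81} = 0.8779.
σ = (4.419 − 1.792)/(0.8779 − (-1.645)) = 1.041.
μ = 1.792 − (-1.645)·1.041 = 3.505.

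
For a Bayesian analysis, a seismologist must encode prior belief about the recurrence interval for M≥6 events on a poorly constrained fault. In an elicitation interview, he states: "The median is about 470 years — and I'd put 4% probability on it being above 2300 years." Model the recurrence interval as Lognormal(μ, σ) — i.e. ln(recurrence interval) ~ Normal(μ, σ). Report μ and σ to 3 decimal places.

μ ≈ 6.153, σ ≈ 0.907

If T ~ Lognormal(μ,σ) then ln T ~ Normal(μ,σ), so the p-quantile of ln T is μ + z_p·σ.
ln(470) = 6.153 and ln(2300) = 7.741; z_{0.5} = 0, z_{0.96} = 1.751.
σ = (7.741 − 6.153)/(1.751 − (0)) = 0.907.
μ = 6.153 − (0)·0.907 = 6.153.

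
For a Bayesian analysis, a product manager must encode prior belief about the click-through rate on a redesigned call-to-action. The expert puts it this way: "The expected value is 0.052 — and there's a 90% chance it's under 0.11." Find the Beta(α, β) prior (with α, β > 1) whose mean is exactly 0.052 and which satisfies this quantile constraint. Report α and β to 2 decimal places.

α ≈ 1.35, β ≈ 24.56

With mean 0.052 fixed, write α = 0.052s, β = 0.948s where s = α+β.
Need P(θ < 0.11) = 0.9 under Beta(0.052s, 0.948s). Normal approximation: (q−m)/√(m(1−m)/s) ≈ z_{0.9} = 1.28, so s ≈ 0.052·0.948·(1.28)²/(0.11−0.052)² = 24.1.
At s = 24.1: P(θ<0.11) ≈ 0.895. Adjusting to match 0.9 gives s ≈ 25.91.
So α = 0.052·25.91 ≈ 1.35, β = 0.948·25.91 ≈ 24.56.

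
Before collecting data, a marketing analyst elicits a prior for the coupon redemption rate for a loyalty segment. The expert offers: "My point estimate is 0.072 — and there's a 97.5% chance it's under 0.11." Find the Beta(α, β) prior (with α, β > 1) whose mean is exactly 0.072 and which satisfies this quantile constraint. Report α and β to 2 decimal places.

With mean 0.072 fixed, write α = 0.072s, β = 0.928s where s = α+β.
Need P(θ < 0.11) = 0.975 under Beta(0.072s, 0.928s). Normal approximation: (q−m)/√(m(1−m)/s) ≈ z_{0.975} = 1.96, so s ≈ 0.072·0.928·(1.96)²/(0.11−0.072)² = 177.7.
At s = 177.7: P(θ<0.11) ≈ 0.964. Adjusting to match 0.975 gives s ≈ 215.46.
So α = 0.072·215.46 ≈ 15.51, β = 0.928·215.46 ≈ 199.95.

α ≈ 15.51, β ≈ 199.95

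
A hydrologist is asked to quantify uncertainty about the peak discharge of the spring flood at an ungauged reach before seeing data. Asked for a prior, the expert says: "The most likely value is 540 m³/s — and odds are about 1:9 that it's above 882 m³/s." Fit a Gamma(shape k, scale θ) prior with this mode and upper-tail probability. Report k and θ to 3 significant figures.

k ≈ 8.83, θ ≈ 69

Gamma(k,θ) with k>1 has mode (k−1)θ, so θ = 540/(k−1).
Need P(X < 882) = 0.9 with θ tied to k this way. Start at k = 2, θ = 540: P(X<882) ≈ 0.486.
Too low — raise k to concentrate. Iterating converges to k ≈ 8.83.
Then θ = 540/(8.83−1) ≈ 69.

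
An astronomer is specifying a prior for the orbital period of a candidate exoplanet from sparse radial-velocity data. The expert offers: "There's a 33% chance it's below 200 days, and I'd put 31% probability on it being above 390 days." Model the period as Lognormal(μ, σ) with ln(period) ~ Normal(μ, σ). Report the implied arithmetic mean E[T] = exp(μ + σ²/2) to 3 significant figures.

If T ~ Lognormal(μ,σ) then ln T ~ Normal(μ,σ), so the p-quantile of ln T is μ + z_p·σ.
ln(200) = 5.298 and ln(390) = 5.966; z_{0.33} = -0.4399, z_{0.69} = 0.4959.
σ = (5.966 − 5.298)/(0.4959 − (-0.4399)) = 0.714.
μ = 5.298 − (-0.4399)·0.714 = 5.612.
E[T] = exp(μ + σ²/2) = exp(5.612 + 0.2547) = 353 days.

E[T] ≈ 353 days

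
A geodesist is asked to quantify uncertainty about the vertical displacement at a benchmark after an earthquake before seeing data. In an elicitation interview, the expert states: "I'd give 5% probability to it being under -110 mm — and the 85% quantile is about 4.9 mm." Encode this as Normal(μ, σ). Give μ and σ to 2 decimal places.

μ = -39.51, σ = 42.85

The p-quantile of Normal(μ,σ) is μ + z_p·σ, with z_{0.05} = -1.645 and z_{0.85} = 1.036.
Eliminate σ: μ = (z₂·x₁ − z₁·x₂)/(z₂ − z₁) = (1.036·-110 − (-1.645)·4.9)/2.681 = -39.51.
Then σ = (x₂ − x₁)/(z₂ − z₁) = (4.9 − -110)/2.681 = 42.85.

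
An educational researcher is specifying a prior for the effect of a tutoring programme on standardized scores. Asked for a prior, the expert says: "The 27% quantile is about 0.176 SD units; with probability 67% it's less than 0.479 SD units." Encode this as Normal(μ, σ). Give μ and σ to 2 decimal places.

For Normal(μ,σ), the p-quantile is μ + z_p·σ. Here z_{0.27} = -0.6128, z_{0.67} = 0.4399.
So 0.176 = μ − 0.6128σ and 0.479 = μ + 0.4399σ.
Subtracting: σ = (0.479 − 0.176)/(0.4399 − (-0.6128)) = 0.29.
Then μ = 0.176 − (-0.6128)·0.29 = 0.35.

μ = 0.35, σ = 0.29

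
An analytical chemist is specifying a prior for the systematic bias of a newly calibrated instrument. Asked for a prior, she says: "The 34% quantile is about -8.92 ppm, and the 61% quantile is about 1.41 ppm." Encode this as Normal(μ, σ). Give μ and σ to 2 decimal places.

μ = -2.76, σ = 14.93

The p-quantile of Normal(μ,σ) is μ + z_p·σ, with z_{0.34} = -0.4125 and z_{0.61} = 0.2793.
Eliminate σ: μ = (z₂·x₁ − z₁·x₂)/(z₂ − z₁) = (0.2793·-8.92 − (-0.4125)·1.41)/0.6918 = -2.76.
Then σ = (x₂ − x₁)/(z₂ − z₁) = (1.41 − -8.92)/0.6918 = 14.93.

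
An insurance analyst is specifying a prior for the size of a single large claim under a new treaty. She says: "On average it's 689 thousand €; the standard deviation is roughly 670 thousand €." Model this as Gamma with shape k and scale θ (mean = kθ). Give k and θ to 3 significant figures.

For Gamma(k, scale θ): mean = kθ, variance = kθ², so CV = 1/√k.
CV = SD/mean = 670/689 = 0.9724, hence k = 1/CV² = 1.06.
Then θ = mean/k = 689/1.06 = 652.

k ≈ 1.06, θ ≈ 652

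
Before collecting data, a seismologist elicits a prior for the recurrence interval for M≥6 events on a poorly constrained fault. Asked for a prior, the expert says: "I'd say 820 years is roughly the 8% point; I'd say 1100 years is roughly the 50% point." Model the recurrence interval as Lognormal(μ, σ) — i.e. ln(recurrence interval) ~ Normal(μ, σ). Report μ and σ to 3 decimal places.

If T ~ Lognormal(μ,σ) then ln T ~ Normal(μ,σ), so the p-quantile of ln T is μ + z_p·σ.
ln(820) = 6.709 and ln(1100) = 7.003; z_{0.08} = -1.405, z_{0.5} = 0.
σ = (7.003 − 6.709)/(0 − (-1.405)) = 0.209.
μ = 6.709 − (-1.405)·0.209 = 7.003.

μ ≈ 7.003, σ ≈ 0.209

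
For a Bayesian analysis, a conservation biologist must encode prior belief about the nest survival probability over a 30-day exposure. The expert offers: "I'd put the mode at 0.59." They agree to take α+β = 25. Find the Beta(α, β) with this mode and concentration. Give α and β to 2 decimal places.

For α,β > 1 the Beta mode is (α−1)/(α+β−2). With α+β = 25, the mode is (α−1)/23.
Set (α−1)/23 = 0.59 → α = 1 + 0.59·23 = 14.57.
β = 25 − α = 10.43.

α = 14.57, β = 10.43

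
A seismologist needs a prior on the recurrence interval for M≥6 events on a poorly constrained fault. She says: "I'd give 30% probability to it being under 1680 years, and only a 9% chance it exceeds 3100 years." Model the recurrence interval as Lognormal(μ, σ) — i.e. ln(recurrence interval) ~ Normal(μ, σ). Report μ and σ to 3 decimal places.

μ ≈ 7.599, σ ≈ 0.328

If T ~ Lognormal(μ,σ) then ln T ~ Normal(μ,σ), so the p-quantile of ln T is μ + z_p·σ.
ln(1680) = 7.427 and ln(3100) = 8.039; z_{0.3} = -0.5244, z_{0.91} = 1.341.
σ = (8.039 − 7.427)/(1.341 − (-0.5244)) = 0.328.
μ = 7.427 − (-0.5244)·0.328 = 7.599.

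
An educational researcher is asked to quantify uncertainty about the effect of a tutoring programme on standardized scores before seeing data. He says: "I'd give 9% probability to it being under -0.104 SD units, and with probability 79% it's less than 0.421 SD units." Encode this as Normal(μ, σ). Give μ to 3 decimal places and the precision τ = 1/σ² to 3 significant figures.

For Normal(μ,σ), the p-quantile is μ + z_p·σ. Here z_{0.09} = -1.341, z_{0.79} = 0.8064.
So -0.104 = μ − 1.341σ and 0.421 = μ + 0.8064σ.
Subtracting: σ = (0.421 − -0.104)/(0.8064 − (-1.341)) = 0.245.
Then μ = -0.104 − (-1.341)·0.245 = 0.224.
Precision τ = 1/σ² = 1/0.2445² = 16.7.

μ = 0.224, τ = 16.7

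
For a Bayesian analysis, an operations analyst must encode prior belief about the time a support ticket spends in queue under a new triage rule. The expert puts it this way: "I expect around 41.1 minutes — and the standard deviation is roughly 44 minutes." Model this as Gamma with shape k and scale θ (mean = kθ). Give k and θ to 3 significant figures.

k ≈ 0.873, θ ≈ 47.1

For Gamma(k, scale θ): mean = kθ, variance = kθ², so CV = 1/√k.
CV = SD/mean = 44/41.1 = 1.071, hence k = 1/CV² = 0.873.
Then θ = mean/k = 41.1/0.873 = 47.1.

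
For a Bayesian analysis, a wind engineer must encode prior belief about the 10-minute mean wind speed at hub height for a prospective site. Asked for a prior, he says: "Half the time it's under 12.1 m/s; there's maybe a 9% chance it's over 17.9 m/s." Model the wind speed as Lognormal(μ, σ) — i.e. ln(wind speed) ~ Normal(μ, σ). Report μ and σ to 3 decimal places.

μ ≈ 2.493, σ ≈ 0.292

If T ~ Lognormal(μ,σ) then ln T ~ Normal(μ,σ), so the p-quantile of ln T is μ + z_p·σ.
ln(12.1) = 2.493 and ln(17.9) = 2.885; z_{0.5} = 0, z_{0.91} = 1.341.
σ = (2.885 − 2.493)/(1.341 − (0)) = 0.292.
μ = 2.493 − (0)·0.292 = 2.493.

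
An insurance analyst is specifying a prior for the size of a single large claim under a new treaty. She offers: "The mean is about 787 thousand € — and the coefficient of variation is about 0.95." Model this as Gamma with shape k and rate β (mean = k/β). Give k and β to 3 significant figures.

k ≈ 1.11, β ≈ 0.00141

For Gamma(k, rate β): mean = k/β, variance = k/β², so CV = 1/√k.
CV = 0.95, hence k = 1/CV² = 1.11.
Then β = k/mean = 1.11/787 = 0.00141.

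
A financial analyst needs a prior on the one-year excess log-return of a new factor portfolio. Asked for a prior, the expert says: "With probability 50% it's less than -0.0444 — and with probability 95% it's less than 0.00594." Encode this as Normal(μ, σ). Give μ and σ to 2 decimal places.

For Normal(μ,σ), the p-quantile is μ + z_p·σ. Here z_{0.5} = 0, z_{0.95} = 1.645.
So -0.0444 = μ + 0σ and 0.00594 = μ + 1.645σ.
Subtracting: σ = (0.00594 − -0.0444)/(1.645 − (0)) = 0.03.
Then μ = -0.0444 − (0)·0.03 = -0.04.

μ = -0.04, σ = 0.03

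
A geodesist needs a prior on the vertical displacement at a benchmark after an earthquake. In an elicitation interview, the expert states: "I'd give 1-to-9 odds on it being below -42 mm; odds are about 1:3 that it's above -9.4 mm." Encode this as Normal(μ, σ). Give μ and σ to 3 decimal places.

For Normal(μ,σ), the p-quantile is μ + z_p·σ. Here z_{0.1} = -1.282, z_{0.75} = 0.6745.
So -42 = μ − 1.282σ and -9.4 = μ + 0.6745σ.
Subtracting: σ = (-9.4 − -42)/(0.6745 − (-1.282)) = 16.666.
Then μ = -42 − (-1.282)·16.666 = -20.641.

μ = -20.641, σ = 16.666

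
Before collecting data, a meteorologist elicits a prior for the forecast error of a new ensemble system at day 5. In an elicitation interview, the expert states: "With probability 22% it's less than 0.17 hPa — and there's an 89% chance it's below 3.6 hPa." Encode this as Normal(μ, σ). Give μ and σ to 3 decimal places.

The p-quantile of Normal(μ,σ) is μ + z_p·σ, with z_{0.22} = -0.7722 and z_{0.89} = 1.227.
Eliminate σ: μ = (z₂·x₁ − z₁·x₂)/(z₂ − z₁) = (1.227·0.17 − (-0.7722)·3.6)/1.999 = 1.495.
Then σ = (x₂ − x₁)/(z₂ − z₁) = (3.6 − 0.17)/1.999 = 1.716.

μ = 1.495, σ = 1.716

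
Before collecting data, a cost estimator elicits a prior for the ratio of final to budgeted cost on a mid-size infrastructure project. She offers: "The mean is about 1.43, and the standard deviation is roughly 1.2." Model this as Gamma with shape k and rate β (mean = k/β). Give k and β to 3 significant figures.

For Gamma(k, rate β): mean = k/β, variance = k/β², so CV = 1/√k.
CV = SD/mean = 1.2/1.43 = 0.8392, hence k = 1/CV² = 1.42.
Then β = k/mean = 1.42/1.43 = 0.993.

k ≈ 1.42, β ≈ 0.993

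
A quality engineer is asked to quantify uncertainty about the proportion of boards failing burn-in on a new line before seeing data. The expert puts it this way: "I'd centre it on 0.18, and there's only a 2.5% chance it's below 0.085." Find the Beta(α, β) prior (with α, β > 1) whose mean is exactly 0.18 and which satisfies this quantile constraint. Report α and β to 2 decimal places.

α ≈ 8.42, β ≈ 38.34

With mean 0.18 fixed, write α = 0.18s, β = 0.82s where s = α+β.
Need P(θ < 0.085) = 0.025 under Beta(0.18s, 0.82s). Normal approximation: (q−m)/√(m(1−m)/s) ≈ z_{0.025} = -1.96, so s ≈ 0.18·0.82·(-1.96)²/(0.085−0.18)² = 62.8.
At s = 62.8: P(θ<0.085) ≈ 0.011. Adjusting to match 0.025 gives s ≈ 46.75.
So α = 0.18·46.75 ≈ 8.42, β = 0.82·46.75 ≈ 38.34.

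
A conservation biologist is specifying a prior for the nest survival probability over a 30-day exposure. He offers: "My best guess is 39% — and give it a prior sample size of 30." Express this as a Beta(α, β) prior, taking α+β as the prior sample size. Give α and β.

Under the effective-sample-size interpretation, Beta(α, β) has prior mean α/(α+β) and prior sample size α+β.
So α+β = 30 and α/(α+β) = 0.39, giving α = 0.39·30 = 11.7 and β = 30 − 11.7 = 18.3.

α = 11.7, β = 18.3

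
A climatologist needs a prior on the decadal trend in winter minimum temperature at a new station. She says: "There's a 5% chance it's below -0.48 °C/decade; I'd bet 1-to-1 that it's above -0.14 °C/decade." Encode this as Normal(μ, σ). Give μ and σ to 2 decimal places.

μ = -0.14, σ = 0.21

The p-quantile of Normal(μ,σ) is μ + z_p·σ, with z_{0.05} = -1.645 and z_{0.5} = 0.
Eliminate σ: μ = (z₂·x₁ − z₁·x₂)/(z₂ − z₁) = (0·-0.48 − (-1.645)·-0.14)/1.645 = -0.14.
Then σ = (x₂ − x₁)/(z₂ − z₁) = (-0.14 − -0.48)/1.645 = 0.21.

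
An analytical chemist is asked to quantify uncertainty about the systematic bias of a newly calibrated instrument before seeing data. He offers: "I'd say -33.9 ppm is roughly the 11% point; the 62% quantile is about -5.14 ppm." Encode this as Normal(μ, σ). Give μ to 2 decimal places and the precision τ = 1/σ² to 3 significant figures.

The p-quantile of Normal(μ,σ) is μ + z_p·σ, with z_{0.11} = -1.227 and z_{0.62} = 0.3055.
Eliminate σ: μ = (z₂·x₁ − z₁·x₂)/(z₂ − z₁) = (0.3055·-33.9 − (-1.227)·-5.14)/1.532 = -10.87.
Then σ = (x₂ − x₁)/(z₂ − z₁) = (-5.14 − -33.9)/1.532 = 18.77.
Precision τ = 1/σ² = 1/18.77² = 0.00284.

μ = -10.87, τ = 0.00284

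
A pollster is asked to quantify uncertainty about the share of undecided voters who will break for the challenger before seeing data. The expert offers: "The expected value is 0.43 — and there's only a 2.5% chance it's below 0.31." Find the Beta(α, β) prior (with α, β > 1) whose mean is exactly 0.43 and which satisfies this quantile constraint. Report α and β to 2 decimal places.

α ≈ 26.51, β ≈ 35.14

With mean 0.43 fixed, write α = 0.43s, β = 0.57s where s = α+β.
Need P(θ < 0.31) = 0.025 under Beta(0.43s, 0.57s). Normal approximation: (q−m)/√(m(1−m)/s) ≈ z_{0.025} = -1.96, so s ≈ 0.43·0.57·(-1.96)²/(0.31−0.43)² = 65.4.
At s = 65.4: P(θ<0.31) ≈ 0.022. Adjusting to match 0.025 gives s ≈ 61.64.
So α = 0.43·61.64 ≈ 26.51, β = 0.57·61.64 ≈ 35.14.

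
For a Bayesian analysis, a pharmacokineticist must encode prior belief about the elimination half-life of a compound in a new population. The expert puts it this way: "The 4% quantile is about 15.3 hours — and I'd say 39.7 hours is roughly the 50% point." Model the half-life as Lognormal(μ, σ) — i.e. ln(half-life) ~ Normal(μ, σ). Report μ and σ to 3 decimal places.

If T ~ Lognormal(μ,σ) then ln T ~ Normal(μ,σ), so the p-quantile of ln T is μ + z_p·σ.
ln(15.3) = 2.728 and ln(39.7) = 3.681; z_{0.04} = -1.751, z_{0.5} = 0.
σ = (3.681 − 2.728)/(0 − (-1.751)) = 0.545.
μ = 2.728 − (-1.751)·0.545 = 3.681.

μ ≈ 3.681, σ ≈ 0.545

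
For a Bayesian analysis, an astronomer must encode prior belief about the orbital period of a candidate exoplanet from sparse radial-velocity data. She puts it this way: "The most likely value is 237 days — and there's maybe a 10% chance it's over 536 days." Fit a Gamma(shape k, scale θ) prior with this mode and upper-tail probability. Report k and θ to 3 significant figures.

k ≈ 3.89, θ ≈ 82.1

Gamma(k,θ) with k>1 has mode (k−1)θ, so θ = 237/(k−1).
Need P(X < 536) = 0.9 with θ tied to k this way. Start at k = 2, θ = 237: P(X<536) ≈ 0.660.
Too low — raise k to concentrate. Iterating converges to k ≈ 3.89.
Then θ = 237/(3.89−1) ≈ 82.1.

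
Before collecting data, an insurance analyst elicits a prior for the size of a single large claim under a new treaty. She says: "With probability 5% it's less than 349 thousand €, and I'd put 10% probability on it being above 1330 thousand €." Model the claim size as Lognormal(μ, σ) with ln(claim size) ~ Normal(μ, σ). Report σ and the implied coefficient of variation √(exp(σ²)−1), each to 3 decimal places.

σ ≈ 0.457, CV ≈ 0.482

If T ~ Lognormal(μ,σ) then ln T ~ Normal(μ,σ), so the p-quantile of ln T is μ + z_p·σ.
ln(349) = 5.855 and ln(1330) = 7.193; z_{0.05} = -1.645, z_{0.9} = 1.282.
σ = (7.193 − 5.855)/(1.282 − (-1.645)) = 0.457.
μ = 5.855 − (-1.645)·0.457 = 6.607.
CV = √(exp(σ²)−1) = √(exp(0.2090)−1) = 0.482.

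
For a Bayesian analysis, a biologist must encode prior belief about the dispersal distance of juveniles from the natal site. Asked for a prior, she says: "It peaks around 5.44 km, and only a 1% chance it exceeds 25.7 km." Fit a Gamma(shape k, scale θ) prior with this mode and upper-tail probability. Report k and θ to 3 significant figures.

Gamma(k,θ) with k>1 has mode (k−1)θ, so θ = 5.44/(k−1).
Need P(X < 25.7) = 0.99 with θ tied to k this way. Start at k = 2, θ = 5.44: P(X<25.7) ≈ 0.949.
Too low — raise k to concentrate. Iterating converges to k ≈ 2.65.
Then θ = 5.44/(2.65−1) ≈ 3.29.

k ≈ 2.65, θ ≈ 3.29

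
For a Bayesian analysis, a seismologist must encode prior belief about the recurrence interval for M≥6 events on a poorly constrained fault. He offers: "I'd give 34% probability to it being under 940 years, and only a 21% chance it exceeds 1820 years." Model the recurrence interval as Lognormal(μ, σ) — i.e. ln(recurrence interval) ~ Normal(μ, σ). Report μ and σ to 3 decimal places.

If T ~ Lognormal(μ,σ) then ln T ~ Normal(μ,σ), so the p-quantile of ln T is μ + z_p·σ.
ln(940) = 6.846 and ln(1820) = 7.507; z_{0.34} = -0.4125, z_{0.79} = 0.8064.
σ = (7.507 − 6.846)/(0.8064 − (-0.4125)) = 0.542.
μ = 6.846 − (-0.4125)·0.542 = 7.069.

μ ≈ 7.069, σ ≈ 0.542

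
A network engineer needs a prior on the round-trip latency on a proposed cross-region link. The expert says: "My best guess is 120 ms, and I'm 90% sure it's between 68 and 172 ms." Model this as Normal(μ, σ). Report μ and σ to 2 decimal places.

A symmetric 90% interval runs μ ± z·σ with z = 1.645.
Half-width = 52, so σ = 52/1.645 = 31.61.
μ is the stated best guess, 120.00.

μ = 120.00, σ = 31.61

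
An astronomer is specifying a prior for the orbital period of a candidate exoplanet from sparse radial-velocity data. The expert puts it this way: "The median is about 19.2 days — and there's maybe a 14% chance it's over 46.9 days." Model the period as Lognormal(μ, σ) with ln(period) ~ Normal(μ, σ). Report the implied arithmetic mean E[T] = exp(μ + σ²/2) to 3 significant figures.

E[T] ≈ 27 days

If T ~ Lognormal(μ,σ) then ln T ~ Normal(μ,σ), so the p-quantile of ln T is μ + z_p·σ.
ln(19.2) = 2.955 and ln(46.9) = 3.848; z_{0.5} = 0, z_{0.86} = 1.08.
σ = (3.848 − 2.955)/(1.08 − (0)) = 0.827.
μ = 2.955 − (0)·0.827 = 2.955.
E[T] = exp(μ + σ²/2) = exp(2.955 + 0.3417) = 27 days.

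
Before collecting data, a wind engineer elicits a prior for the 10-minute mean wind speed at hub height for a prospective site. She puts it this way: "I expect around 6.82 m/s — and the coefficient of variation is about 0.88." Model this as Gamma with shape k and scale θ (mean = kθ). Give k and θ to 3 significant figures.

For Gamma(k, scale θ): mean = kθ, variance = kθ², so CV = 1/√k.
CV = 0.88, hence k = 1/CV² = 1.29.
Then θ = mean/k = 6.82/1.29 = 5.28.

k ≈ 1.29, θ ≈ 5.28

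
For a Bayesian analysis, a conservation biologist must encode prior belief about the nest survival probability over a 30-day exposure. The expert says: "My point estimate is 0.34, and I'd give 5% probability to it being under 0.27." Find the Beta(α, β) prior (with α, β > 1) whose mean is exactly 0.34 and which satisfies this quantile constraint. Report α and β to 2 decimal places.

With mean 0.34 fixed, write α = 0.34s, β = 0.66s where s = α+β.
Need P(θ < 0.27) = 0.05 under Beta(0.34s, 0.66s). Normal approximation: (q−m)/√(m(1−m)/s) ≈ z_{0.05} = -1.64, so s ≈ 0.34·0.66·(-1.64)²/(0.27−0.34)² = 123.9.
At s = 123.9: P(θ<0.27) ≈ 0.046. Adjusting to match 0.05 gives s ≈ 117.61.
So α = 0.34·117.61 ≈ 39.99, β = 0.66·117.61 ≈ 77.62.

α ≈ 39.99, β ≈ 77.62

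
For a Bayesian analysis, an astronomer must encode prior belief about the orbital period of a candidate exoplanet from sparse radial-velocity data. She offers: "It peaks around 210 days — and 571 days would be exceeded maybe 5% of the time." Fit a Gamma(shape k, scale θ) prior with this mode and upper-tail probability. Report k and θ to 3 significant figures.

k ≈ 3.69, θ ≈ 78.2

Gamma(k,θ) with k>1 has mode (k−1)θ, so θ = 210/(k−1).
Need P(X < 571) = 0.95 with θ tied to k this way. Start at k = 2, θ = 210: P(X<571) ≈ 0.755.
Too low — raise k to concentrate. Iterating converges to k ≈ 3.69.
Then θ = 210/(3.69−1) ≈ 78.2.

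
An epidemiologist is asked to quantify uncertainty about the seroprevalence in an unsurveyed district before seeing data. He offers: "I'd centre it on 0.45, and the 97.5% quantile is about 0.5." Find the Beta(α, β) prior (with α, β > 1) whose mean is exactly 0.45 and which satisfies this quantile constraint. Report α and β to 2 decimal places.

With mean 0.45 fixed, write α = 0.45s, β = 0.55s where s = α+β.
Need P(θ < 0.5) = 0.975 under Beta(0.45s, 0.55s). Normal approximation: (q−m)/√(m(1−m)/s) ≈ z_{0.975} = 1.96, so s ≈ 0.45·0.55·(1.96)²/(0.5−0.45)² = 380.3.
At s = 380.3: P(θ<0.5) ≈ 0.975. Adjusting to match 0.975 gives s ≈ 382.67.
So α = 0.45·382.67 ≈ 172.20, β = 0.55·382.67 ≈ 210.47.

α ≈ 172.20, β ≈ 210.47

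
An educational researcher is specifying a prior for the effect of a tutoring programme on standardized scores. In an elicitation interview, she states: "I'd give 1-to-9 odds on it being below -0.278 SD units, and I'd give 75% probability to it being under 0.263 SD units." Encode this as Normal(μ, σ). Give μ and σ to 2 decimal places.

μ = 0.08, σ = 0.28

For Normal(μ,σ), the p-quantile is μ + z_p·σ. Here z_{0.1} = -1.282, z_{0.75} = 0.6745.
So -0.278 = μ − 1.282σ and 0.263 = μ + 0.6745σ.
Subtracting: σ = (0.263 − -0.278)/(0.6745 − (-1.282)) = 0.28.
Then μ = -0.278 − (-1.282)·0.28 = 0.08.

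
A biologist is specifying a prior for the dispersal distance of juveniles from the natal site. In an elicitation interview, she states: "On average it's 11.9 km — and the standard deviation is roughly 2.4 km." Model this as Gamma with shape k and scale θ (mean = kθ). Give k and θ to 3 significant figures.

For Gamma(k, scale θ): mean = kθ, variance = kθ², so CV = 1/√k.
CV = SD/mean = 2.4/11.9 = 0.2017, hence k = 1/CV² = 24.6.
Then θ = mean/k = 11.9/24.6 = 0.484.

k ≈ 24.6, θ ≈ 0.484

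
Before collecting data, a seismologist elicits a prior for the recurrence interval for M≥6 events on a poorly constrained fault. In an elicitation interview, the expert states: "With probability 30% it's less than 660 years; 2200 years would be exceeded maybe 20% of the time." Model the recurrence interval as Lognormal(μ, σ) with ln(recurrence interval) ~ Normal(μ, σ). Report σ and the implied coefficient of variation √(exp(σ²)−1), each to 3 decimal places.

If T ~ Lognormal(μ,σ) then ln T ~ Normal(μ,σ), so the p-quantile of ln T is μ + z_p·σ.
ln(660) = 6.492 and ln(2200) = 7.696; z_{0.3} = -0.5244, z_{0.8} = 0.8416.
σ = (7.696 − 6.492)/(0.8416 − (-0.5244)) = 0.881.
μ = 6.492 − (-0.5244)·0.881 = 6.954.
CV = √(exp(σ²)−1) = √(exp(0.7768)−1) = 1.084.

σ ≈ 0.881, CV ≈ 1.084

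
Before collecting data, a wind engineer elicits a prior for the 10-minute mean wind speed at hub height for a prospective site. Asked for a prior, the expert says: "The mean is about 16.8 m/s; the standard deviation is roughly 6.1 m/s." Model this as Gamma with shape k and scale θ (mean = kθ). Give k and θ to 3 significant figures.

k ≈ 7.59, θ ≈ 2.21

For Gamma(k, scale θ): mean = kθ, variance = kθ², so CV = 1/√k.
CV = SD/mean = 6.1/16.8 = 0.3631, hence k = 1/CV² = 7.59.
Then θ = mean/k = 16.8/7.59 = 2.21.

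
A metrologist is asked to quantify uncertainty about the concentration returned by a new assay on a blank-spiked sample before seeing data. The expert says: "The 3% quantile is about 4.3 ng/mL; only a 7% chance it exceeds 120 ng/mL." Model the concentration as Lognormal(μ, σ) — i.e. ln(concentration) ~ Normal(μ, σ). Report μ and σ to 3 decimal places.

μ ≈ 3.324, σ ≈ 0.992

If T ~ Lognormal(μ,σ) then ln T ~ Normal(μ,σ), so the p-quantile of ln T is μ + z_p·σ.
ln(4.3) = 1.459 and ln(120) = 4.787; z_{0.03} = -1.881, z_{0.93} = 1.476.
σ = (4.787 − 1.459)/(1.476 − (-1.881)) = 0.992.
μ = 1.459 − (-1.881)·0.992 = 3.324.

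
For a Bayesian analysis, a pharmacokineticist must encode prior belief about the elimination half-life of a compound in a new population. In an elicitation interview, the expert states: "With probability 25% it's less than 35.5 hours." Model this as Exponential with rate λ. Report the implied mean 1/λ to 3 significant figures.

mean ≈ 123 hours

P(T < 35.5) = 1 − e^(−λ·35.5) = 0.25, so λ = −ln(1−0.25)/35.5 = −ln(0.75)/35.5 = 0.0081.
Mean = 1/λ = 123 hours.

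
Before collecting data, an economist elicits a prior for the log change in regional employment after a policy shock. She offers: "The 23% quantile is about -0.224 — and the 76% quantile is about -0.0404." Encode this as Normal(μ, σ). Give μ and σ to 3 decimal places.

μ = -0.130, σ = 0.127

The p-quantile of Normal(μ,σ) is μ + z_p·σ, with z_{0.23} = -0.7388 and z_{0.76} = 0.7063.
Eliminate σ: μ = (z₂·x₁ − z₁·x₂)/(z₂ − z₁) = (0.7063·-0.224 − (-0.7388)·-0.0404)/1.445 = -0.130.
Then σ = (x₂ − x₁)/(z₂ − z₁) = (-0.0404 − -0.224)/1.445 = 0.127.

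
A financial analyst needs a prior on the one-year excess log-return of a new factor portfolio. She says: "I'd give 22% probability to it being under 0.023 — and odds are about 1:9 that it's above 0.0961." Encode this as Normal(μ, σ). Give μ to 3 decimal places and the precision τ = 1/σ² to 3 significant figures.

μ = 0.050, τ = 789

For Normal(μ,σ), the p-quantile is μ + z_p·σ. Here z_{0.22} = -0.7722, z_{0.9} = 1.282.
So 0.023 = μ − 0.7722σ and 0.0961 = μ + 1.282σ.
Subtracting: σ = (0.0961 − 0.023)/(1.282 − (-0.7722)) = 0.036.
Then μ = 0.023 − (-0.7722)·0.036 = 0.050.
Precision τ = 1/σ² = 1/0.03559² = 789.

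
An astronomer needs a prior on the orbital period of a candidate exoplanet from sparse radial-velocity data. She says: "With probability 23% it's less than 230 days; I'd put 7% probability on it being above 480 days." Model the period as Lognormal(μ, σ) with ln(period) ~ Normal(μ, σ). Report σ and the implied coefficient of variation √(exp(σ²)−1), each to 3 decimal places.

If T ~ Lognormal(μ,σ) then ln T ~ Normal(μ,σ), so the p-quantile of ln T is μ + z_p·σ.
ln(230) = 5.438 and ln(480) = 6.174; z_{0.23} = -0.7388, z_{0.93} = 1.476.
σ = (6.174 − 5.438)/(1.476 − (-0.7388)) = 0.332.
μ = 5.438 − (-0.7388)·0.332 = 5.684.
CV = √(exp(σ²)−1) = √(exp(0.1104)−1) = 0.342.

σ ≈ 0.332, CV ≈ 0.342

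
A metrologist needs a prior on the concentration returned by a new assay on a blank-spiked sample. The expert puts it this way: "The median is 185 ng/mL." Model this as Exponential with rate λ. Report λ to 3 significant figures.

λ ≈ 0.00375

Exponential median = ln 2 / λ, so λ = ln 2 / 185.0 = 0.00375.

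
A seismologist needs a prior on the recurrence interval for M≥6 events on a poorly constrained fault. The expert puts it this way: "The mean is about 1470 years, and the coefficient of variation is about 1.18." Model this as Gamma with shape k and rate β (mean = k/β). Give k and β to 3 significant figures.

k ≈ 0.718, β ≈ 0.000489

For Gamma(k, rate β): mean = k/β, variance = k/β², so CV = 1/√k.
CV = 1.18, hence k = 1/CV² = 0.718.
Then β = k/mean = 0.718/1470 = 0.000489.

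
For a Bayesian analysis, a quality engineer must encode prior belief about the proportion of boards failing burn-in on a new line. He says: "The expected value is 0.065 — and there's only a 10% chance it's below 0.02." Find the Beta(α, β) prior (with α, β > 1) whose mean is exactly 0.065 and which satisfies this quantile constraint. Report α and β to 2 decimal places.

With mean 0.065 fixed, write α = 0.065s, β = 0.935s where s = α+β.
Need P(θ < 0.02) = 0.1 under Beta(0.065s, 0.935s). Normal approximation: (q−m)/√(m(1−m)/s) ≈ z_{0.1} = -1.28, so s ≈ 0.065·0.935·(-1.28)²/(0.02−0.065)² = 49.3.
At s = 49.3: P(θ<0.02) ≈ 0.054. Adjusting to match 0.1 gives s ≈ 34.70.
So α = 0.065·34.70 ≈ 2.26, β = 0.935·34.70 ≈ 32.44.

α ≈ 2.26, β ≈ 32.44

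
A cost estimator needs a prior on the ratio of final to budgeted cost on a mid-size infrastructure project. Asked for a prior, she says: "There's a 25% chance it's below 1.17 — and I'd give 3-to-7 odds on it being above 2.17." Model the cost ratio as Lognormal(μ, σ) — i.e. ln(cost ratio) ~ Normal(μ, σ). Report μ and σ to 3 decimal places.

If T ~ Lognormal(μ,σ) then ln T ~ Normal(μ,σ), so the p-quantile of ln T is μ + z_p·σ.
ln(1.17) = 0.157 and ln(2.17) = 0.7747; z_{0.25} = -0.6745, z_{0.7} = 0.5244.
σ = (0.7747 − 0.157)/(0.5244 − (-0.6745)) = 0.515.
μ = 0.157 − (-0.6745)·0.515 = 0.505.

μ ≈ 0.505, σ ≈ 0.515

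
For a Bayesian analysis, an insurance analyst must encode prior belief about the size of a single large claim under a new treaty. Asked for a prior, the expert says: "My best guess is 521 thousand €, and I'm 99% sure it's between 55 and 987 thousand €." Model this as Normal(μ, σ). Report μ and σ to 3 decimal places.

A symmetric 99% interval runs μ ± z·σ with z = 2.576.
Half-width = 466, so σ = 466/2.576 = 180.913.
μ is the stated best guess, 521.000.

μ = 521.000, σ = 180.913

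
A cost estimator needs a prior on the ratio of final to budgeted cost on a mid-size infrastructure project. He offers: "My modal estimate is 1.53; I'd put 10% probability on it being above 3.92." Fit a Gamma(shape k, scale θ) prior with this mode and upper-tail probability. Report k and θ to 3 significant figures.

k ≈ 3.17, θ ≈ 0.706

Gamma(k,θ) with k>1 has mode (k−1)θ, so θ = 1.53/(k−1).
Need P(X < 3.92) = 0.9 with θ tied to k this way. Start at k = 2, θ = 1.53: P(X<3.92) ≈ 0.725.
Too low — raise k to concentrate. Iterating converges to k ≈ 3.17.
Then θ = 1.53/(3.17−1) ≈ 0.706.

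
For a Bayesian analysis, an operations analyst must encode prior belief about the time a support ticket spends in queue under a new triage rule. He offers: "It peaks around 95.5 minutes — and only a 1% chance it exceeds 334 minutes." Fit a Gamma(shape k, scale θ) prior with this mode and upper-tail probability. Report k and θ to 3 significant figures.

k ≈ 3.76, θ ≈ 34.6

Gamma(k,θ) with k>1 has mode (k−1)θ, so θ = 95.5/(k−1).
Need P(X < 334) = 0.99 with θ tied to k this way. Start at k = 2, θ = 95.5: P(X<334) ≈ 0.864.
Too low — raise k to concentrate. Iterating converges to k ≈ 3.76.
Then θ = 95.5/(3.76−1) ≈ 34.6.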